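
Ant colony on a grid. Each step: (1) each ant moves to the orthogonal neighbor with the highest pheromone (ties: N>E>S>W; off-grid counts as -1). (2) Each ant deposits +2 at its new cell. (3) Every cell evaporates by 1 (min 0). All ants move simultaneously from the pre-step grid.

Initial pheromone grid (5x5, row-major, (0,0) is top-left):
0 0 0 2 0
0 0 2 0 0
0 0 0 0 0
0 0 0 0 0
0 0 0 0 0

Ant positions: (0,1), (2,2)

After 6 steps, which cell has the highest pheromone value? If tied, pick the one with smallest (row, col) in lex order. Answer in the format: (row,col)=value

Step 1: ant0:(0,1)->E->(0,2) | ant1:(2,2)->N->(1,2)
  grid max=3 at (1,2)
Step 2: ant0:(0,2)->S->(1,2) | ant1:(1,2)->N->(0,2)
  grid max=4 at (1,2)
Step 3: ant0:(1,2)->N->(0,2) | ant1:(0,2)->S->(1,2)
  grid max=5 at (1,2)
Step 4: ant0:(0,2)->S->(1,2) | ant1:(1,2)->N->(0,2)
  grid max=6 at (1,2)
Step 5: ant0:(1,2)->N->(0,2) | ant1:(0,2)->S->(1,2)
  grid max=7 at (1,2)
Step 6: ant0:(0,2)->S->(1,2) | ant1:(1,2)->N->(0,2)
  grid max=8 at (1,2)
Final grid:
  0 0 6 0 0
  0 0 8 0 0
  0 0 0 0 0
  0 0 0 0 0
  0 0 0 0 0
Max pheromone 8 at (1,2)

Answer: (1,2)=8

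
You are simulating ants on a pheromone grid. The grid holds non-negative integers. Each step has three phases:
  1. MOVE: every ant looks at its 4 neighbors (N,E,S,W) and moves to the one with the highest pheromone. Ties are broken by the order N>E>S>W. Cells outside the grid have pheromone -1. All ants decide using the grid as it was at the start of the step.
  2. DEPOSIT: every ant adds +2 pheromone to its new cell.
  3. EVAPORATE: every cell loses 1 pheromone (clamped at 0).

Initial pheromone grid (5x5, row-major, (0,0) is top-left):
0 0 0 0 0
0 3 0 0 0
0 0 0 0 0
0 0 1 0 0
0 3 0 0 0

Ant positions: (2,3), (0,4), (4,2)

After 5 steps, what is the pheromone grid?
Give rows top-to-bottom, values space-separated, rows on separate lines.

After step 1: ants at (1,3),(1,4),(4,1)
  0 0 0 0 0
  0 2 0 1 1
  0 0 0 0 0
  0 0 0 0 0
  0 4 0 0 0
After step 2: ants at (1,4),(1,3),(3,1)
  0 0 0 0 0
  0 1 0 2 2
  0 0 0 0 0
  0 1 0 0 0
  0 3 0 0 0
After step 3: ants at (1,3),(1,4),(4,1)
  0 0 0 0 0
  0 0 0 3 3
  0 0 0 0 0
  0 0 0 0 0
  0 4 0 0 0
After step 4: ants at (1,4),(1,3),(3,1)
  0 0 0 0 0
  0 0 0 4 4
  0 0 0 0 0
  0 1 0 0 0
  0 3 0 0 0
After step 5: ants at (1,3),(1,4),(4,1)
  0 0 0 0 0
  0 0 0 5 5
  0 0 0 0 0
  0 0 0 0 0
  0 4 0 0 0

0 0 0 0 0
0 0 0 5 5
0 0 0 0 0
0 0 0 0 0
0 4 0 0 0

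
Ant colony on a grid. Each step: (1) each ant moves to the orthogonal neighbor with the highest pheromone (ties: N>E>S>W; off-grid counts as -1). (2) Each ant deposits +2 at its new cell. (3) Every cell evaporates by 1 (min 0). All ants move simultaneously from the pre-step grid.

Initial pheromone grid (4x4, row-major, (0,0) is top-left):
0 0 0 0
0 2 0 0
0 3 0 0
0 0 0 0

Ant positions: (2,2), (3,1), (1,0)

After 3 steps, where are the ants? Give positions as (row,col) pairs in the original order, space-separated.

Step 1: ant0:(2,2)->W->(2,1) | ant1:(3,1)->N->(2,1) | ant2:(1,0)->E->(1,1)
  grid max=6 at (2,1)
Step 2: ant0:(2,1)->N->(1,1) | ant1:(2,1)->N->(1,1) | ant2:(1,1)->S->(2,1)
  grid max=7 at (2,1)
Step 3: ant0:(1,1)->S->(2,1) | ant1:(1,1)->S->(2,1) | ant2:(2,1)->N->(1,1)
  grid max=10 at (2,1)

(2,1) (2,1) (1,1)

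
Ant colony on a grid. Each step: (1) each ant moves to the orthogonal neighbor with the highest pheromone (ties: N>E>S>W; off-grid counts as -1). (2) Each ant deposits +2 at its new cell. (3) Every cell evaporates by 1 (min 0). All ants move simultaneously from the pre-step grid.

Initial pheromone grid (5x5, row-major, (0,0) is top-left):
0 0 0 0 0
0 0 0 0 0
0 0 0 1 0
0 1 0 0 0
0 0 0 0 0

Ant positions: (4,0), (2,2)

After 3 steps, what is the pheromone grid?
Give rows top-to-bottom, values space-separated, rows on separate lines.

After step 1: ants at (3,0),(2,3)
  0 0 0 0 0
  0 0 0 0 0
  0 0 0 2 0
  1 0 0 0 0
  0 0 0 0 0
After step 2: ants at (2,0),(1,3)
  0 0 0 0 0
  0 0 0 1 0
  1 0 0 1 0
  0 0 0 0 0
  0 0 0 0 0
After step 3: ants at (1,0),(2,3)
  0 0 0 0 0
  1 0 0 0 0
  0 0 0 2 0
  0 0 0 0 0
  0 0 0 0 0

0 0 0 0 0
1 0 0 0 0
0 0 0 2 0
0 0 0 0 0
0 0 0 0 0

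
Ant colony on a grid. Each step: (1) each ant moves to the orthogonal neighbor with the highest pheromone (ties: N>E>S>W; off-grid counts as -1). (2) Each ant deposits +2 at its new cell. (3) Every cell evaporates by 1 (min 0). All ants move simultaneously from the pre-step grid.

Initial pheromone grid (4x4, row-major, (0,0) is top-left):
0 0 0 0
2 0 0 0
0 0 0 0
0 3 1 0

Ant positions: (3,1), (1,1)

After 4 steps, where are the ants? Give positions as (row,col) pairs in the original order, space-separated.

Step 1: ant0:(3,1)->E->(3,2) | ant1:(1,1)->W->(1,0)
  grid max=3 at (1,0)
Step 2: ant0:(3,2)->W->(3,1) | ant1:(1,0)->N->(0,0)
  grid max=3 at (3,1)
Step 3: ant0:(3,1)->E->(3,2) | ant1:(0,0)->S->(1,0)
  grid max=3 at (1,0)
Step 4: ant0:(3,2)->W->(3,1) | ant1:(1,0)->N->(0,0)
  grid max=3 at (3,1)

(3,1) (0,0)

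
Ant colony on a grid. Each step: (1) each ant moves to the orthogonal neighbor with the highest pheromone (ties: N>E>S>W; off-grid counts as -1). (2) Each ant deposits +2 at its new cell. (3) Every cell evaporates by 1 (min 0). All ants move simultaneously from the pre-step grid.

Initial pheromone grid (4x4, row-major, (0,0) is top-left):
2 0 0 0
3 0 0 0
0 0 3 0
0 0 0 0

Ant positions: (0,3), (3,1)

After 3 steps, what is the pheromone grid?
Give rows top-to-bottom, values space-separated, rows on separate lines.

After step 1: ants at (1,3),(2,1)
  1 0 0 0
  2 0 0 1
  0 1 2 0
  0 0 0 0
After step 2: ants at (0,3),(2,2)
  0 0 0 1
  1 0 0 0
  0 0 3 0
  0 0 0 0
After step 3: ants at (1,3),(1,2)
  0 0 0 0
  0 0 1 1
  0 0 2 0
  0 0 0 0

0 0 0 0
0 0 1 1
0 0 2 0
0 0 0 0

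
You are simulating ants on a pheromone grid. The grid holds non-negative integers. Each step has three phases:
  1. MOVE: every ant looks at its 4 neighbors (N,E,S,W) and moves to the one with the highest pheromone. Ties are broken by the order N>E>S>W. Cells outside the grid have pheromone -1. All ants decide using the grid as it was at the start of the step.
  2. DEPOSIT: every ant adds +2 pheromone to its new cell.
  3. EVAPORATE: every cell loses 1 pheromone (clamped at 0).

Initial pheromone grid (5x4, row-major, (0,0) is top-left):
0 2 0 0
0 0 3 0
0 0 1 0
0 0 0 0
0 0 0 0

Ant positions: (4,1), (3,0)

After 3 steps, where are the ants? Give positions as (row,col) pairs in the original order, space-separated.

Step 1: ant0:(4,1)->N->(3,1) | ant1:(3,0)->N->(2,0)
  grid max=2 at (1,2)
Step 2: ant0:(3,1)->N->(2,1) | ant1:(2,0)->N->(1,0)
  grid max=1 at (1,0)
Step 3: ant0:(2,1)->N->(1,1) | ant1:(1,0)->N->(0,0)
  grid max=1 at (0,0)

(1,1) (0,0)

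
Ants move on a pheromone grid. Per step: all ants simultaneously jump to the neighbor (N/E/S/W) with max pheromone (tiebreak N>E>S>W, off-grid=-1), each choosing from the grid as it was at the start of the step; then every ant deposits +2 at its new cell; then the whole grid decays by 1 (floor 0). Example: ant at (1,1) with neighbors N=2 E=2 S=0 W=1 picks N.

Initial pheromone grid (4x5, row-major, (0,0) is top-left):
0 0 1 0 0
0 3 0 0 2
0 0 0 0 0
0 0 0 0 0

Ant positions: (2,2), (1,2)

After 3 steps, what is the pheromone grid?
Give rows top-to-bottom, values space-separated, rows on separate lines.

After step 1: ants at (1,2),(1,1)
  0 0 0 0 0
  0 4 1 0 1
  0 0 0 0 0
  0 0 0 0 0
After step 2: ants at (1,1),(1,2)
  0 0 0 0 0
  0 5 2 0 0
  0 0 0 0 0
  0 0 0 0 0
After step 3: ants at (1,2),(1,1)
  0 0 0 0 0
  0 6 3 0 0
  0 0 0 0 0
  0 0 0 0 0

0 0 0 0 0
0 6 3 0 0
0 0 0 0 0
0 0 0 0 0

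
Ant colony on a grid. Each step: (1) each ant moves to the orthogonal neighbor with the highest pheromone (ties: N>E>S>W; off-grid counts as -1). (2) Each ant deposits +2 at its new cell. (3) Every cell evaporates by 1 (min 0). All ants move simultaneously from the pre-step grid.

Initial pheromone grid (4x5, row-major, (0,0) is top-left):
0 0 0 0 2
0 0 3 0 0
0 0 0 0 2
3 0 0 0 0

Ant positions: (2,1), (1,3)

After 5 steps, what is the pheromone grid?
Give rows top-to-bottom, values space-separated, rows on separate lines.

After step 1: ants at (1,1),(1,2)
  0 0 0 0 1
  0 1 4 0 0
  0 0 0 0 1
  2 0 0 0 0
After step 2: ants at (1,2),(1,1)
  0 0 0 0 0
  0 2 5 0 0
  0 0 0 0 0
  1 0 0 0 0
After step 3: ants at (1,1),(1,2)
  0 0 0 0 0
  0 3 6 0 0
  0 0 0 0 0
  0 0 0 0 0
After step 4: ants at (1,2),(1,1)
  0 0 0 0 0
  0 4 7 0 0
  0 0 0 0 0
  0 0 0 0 0
After step 5: ants at (1,1),(1,2)
  0 0 0 0 0
  0 5 8 0 0
  0 0 0 0 0
  0 0 0 0 0

0 0 0 0 0
0 5 8 0 0
0 0 0 0 0
0 0 0 0 0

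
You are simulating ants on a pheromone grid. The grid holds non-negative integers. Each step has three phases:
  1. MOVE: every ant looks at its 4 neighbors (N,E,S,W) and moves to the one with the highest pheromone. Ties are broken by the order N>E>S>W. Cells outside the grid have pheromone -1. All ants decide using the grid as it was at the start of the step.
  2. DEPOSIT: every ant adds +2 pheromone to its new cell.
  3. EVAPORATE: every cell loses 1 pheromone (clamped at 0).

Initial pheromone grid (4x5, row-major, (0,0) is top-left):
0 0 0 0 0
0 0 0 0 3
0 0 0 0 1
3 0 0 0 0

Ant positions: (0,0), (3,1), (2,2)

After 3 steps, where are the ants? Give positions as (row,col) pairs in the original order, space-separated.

Step 1: ant0:(0,0)->E->(0,1) | ant1:(3,1)->W->(3,0) | ant2:(2,2)->N->(1,2)
  grid max=4 at (3,0)
Step 2: ant0:(0,1)->E->(0,2) | ant1:(3,0)->N->(2,0) | ant2:(1,2)->N->(0,2)
  grid max=3 at (0,2)
Step 3: ant0:(0,2)->E->(0,3) | ant1:(2,0)->S->(3,0) | ant2:(0,2)->E->(0,3)
  grid max=4 at (3,0)

(0,3) (3,0) (0,3)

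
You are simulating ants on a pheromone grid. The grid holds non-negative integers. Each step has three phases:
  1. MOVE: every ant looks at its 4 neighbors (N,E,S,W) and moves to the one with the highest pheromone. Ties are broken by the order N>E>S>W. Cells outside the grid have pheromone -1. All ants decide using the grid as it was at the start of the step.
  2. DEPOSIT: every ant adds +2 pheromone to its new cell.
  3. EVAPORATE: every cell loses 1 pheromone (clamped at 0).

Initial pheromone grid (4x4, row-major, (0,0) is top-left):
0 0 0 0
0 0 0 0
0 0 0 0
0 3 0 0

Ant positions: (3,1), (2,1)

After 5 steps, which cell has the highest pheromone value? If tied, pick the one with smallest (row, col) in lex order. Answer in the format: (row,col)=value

Answer: (3,1)=8

Derivation:
Step 1: ant0:(3,1)->N->(2,1) | ant1:(2,1)->S->(3,1)
  grid max=4 at (3,1)
Step 2: ant0:(2,1)->S->(3,1) | ant1:(3,1)->N->(2,1)
  grid max=5 at (3,1)
Step 3: ant0:(3,1)->N->(2,1) | ant1:(2,1)->S->(3,1)
  grid max=6 at (3,1)
Step 4: ant0:(2,1)->S->(3,1) | ant1:(3,1)->N->(2,1)
  grid max=7 at (3,1)
Step 5: ant0:(3,1)->N->(2,1) | ant1:(2,1)->S->(3,1)
  grid max=8 at (3,1)
Final grid:
  0 0 0 0
  0 0 0 0
  0 5 0 0
  0 8 0 0
Max pheromone 8 at (3,1)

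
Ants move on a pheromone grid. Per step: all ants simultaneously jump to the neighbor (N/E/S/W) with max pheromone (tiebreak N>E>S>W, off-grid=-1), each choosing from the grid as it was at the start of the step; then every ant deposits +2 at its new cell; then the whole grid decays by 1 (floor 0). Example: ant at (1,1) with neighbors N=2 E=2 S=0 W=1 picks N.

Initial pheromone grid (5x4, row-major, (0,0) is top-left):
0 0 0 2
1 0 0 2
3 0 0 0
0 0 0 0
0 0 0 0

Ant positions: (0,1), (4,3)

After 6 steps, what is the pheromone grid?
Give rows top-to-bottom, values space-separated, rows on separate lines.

After step 1: ants at (0,2),(3,3)
  0 0 1 1
  0 0 0 1
  2 0 0 0
  0 0 0 1
  0 0 0 0
After step 2: ants at (0,3),(2,3)
  0 0 0 2
  0 0 0 0
  1 0 0 1
  0 0 0 0
  0 0 0 0
After step 3: ants at (1,3),(1,3)
  0 0 0 1
  0 0 0 3
  0 0 0 0
  0 0 0 0
  0 0 0 0
After step 4: ants at (0,3),(0,3)
  0 0 0 4
  0 0 0 2
  0 0 0 0
  0 0 0 0
  0 0 0 0
After step 5: ants at (1,3),(1,3)
  0 0 0 3
  0 0 0 5
  0 0 0 0
  0 0 0 0
  0 0 0 0
After step 6: ants at (0,3),(0,3)
  0 0 0 6
  0 0 0 4
  0 0 0 0
  0 0 0 0
  0 0 0 0

0 0 0 6
0 0 0 4
0 0 0 0
0 0 0 0
0 0 0 0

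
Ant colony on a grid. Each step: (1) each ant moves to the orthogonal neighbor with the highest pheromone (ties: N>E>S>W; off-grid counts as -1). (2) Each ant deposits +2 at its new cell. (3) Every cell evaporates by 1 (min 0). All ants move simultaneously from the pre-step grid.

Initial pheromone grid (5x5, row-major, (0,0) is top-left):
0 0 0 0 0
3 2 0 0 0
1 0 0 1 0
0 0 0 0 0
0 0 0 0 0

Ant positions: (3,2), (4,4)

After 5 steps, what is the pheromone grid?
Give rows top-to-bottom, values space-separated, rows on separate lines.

After step 1: ants at (2,2),(3,4)
  0 0 0 0 0
  2 1 0 0 0
  0 0 1 0 0
  0 0 0 0 1
  0 0 0 0 0
After step 2: ants at (1,2),(2,4)
  0 0 0 0 0
  1 0 1 0 0
  0 0 0 0 1
  0 0 0 0 0
  0 0 0 0 0
After step 3: ants at (0,2),(1,4)
  0 0 1 0 0
  0 0 0 0 1
  0 0 0 0 0
  0 0 0 0 0
  0 0 0 0 0
After step 4: ants at (0,3),(0,4)
  0 0 0 1 1
  0 0 0 0 0
  0 0 0 0 0
  0 0 0 0 0
  0 0 0 0 0
After step 5: ants at (0,4),(0,3)
  0 0 0 2 2
  0 0 0 0 0
  0 0 0 0 0
  0 0 0 0 0
  0 0 0 0 0

0 0 0 2 2
0 0 0 0 0
0 0 0 0 0
0 0 0 0 0
0 0 0 0 0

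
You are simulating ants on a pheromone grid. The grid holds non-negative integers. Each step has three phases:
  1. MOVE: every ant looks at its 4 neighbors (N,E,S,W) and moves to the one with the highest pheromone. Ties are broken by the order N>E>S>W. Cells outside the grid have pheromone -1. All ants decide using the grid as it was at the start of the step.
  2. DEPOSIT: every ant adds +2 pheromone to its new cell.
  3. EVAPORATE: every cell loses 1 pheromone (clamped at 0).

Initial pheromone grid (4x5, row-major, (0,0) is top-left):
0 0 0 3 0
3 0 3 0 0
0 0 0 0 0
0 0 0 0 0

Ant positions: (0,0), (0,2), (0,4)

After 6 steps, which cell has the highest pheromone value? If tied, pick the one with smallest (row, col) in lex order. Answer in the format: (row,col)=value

Answer: (0,3)=9

Derivation:
Step 1: ant0:(0,0)->S->(1,0) | ant1:(0,2)->E->(0,3) | ant2:(0,4)->W->(0,3)
  grid max=6 at (0,3)
Step 2: ant0:(1,0)->N->(0,0) | ant1:(0,3)->E->(0,4) | ant2:(0,3)->E->(0,4)
  grid max=5 at (0,3)
Step 3: ant0:(0,0)->S->(1,0) | ant1:(0,4)->W->(0,3) | ant2:(0,4)->W->(0,3)
  grid max=8 at (0,3)
Step 4: ant0:(1,0)->N->(0,0) | ant1:(0,3)->E->(0,4) | ant2:(0,3)->E->(0,4)
  grid max=7 at (0,3)
Step 5: ant0:(0,0)->S->(1,0) | ant1:(0,4)->W->(0,3) | ant2:(0,4)->W->(0,3)
  grid max=10 at (0,3)
Step 6: ant0:(1,0)->N->(0,0) | ant1:(0,3)->E->(0,4) | ant2:(0,3)->E->(0,4)
  grid max=9 at (0,3)
Final grid:
  1 0 0 9 7
  3 0 0 0 0
  0 0 0 0 0
  0 0 0 0 0
Max pheromone 9 at (0,3)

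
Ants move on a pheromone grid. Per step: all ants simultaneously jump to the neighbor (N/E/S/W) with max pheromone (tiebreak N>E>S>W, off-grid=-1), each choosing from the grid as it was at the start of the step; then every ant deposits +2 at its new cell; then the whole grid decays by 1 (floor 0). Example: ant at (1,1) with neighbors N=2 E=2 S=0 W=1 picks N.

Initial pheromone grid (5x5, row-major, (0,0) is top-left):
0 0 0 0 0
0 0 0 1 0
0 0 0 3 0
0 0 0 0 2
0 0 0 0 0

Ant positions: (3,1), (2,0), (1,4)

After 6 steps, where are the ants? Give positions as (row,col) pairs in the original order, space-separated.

Step 1: ant0:(3,1)->N->(2,1) | ant1:(2,0)->N->(1,0) | ant2:(1,4)->W->(1,3)
  grid max=2 at (1,3)
Step 2: ant0:(2,1)->N->(1,1) | ant1:(1,0)->N->(0,0) | ant2:(1,3)->S->(2,3)
  grid max=3 at (2,3)
Step 3: ant0:(1,1)->N->(0,1) | ant1:(0,0)->E->(0,1) | ant2:(2,3)->N->(1,3)
  grid max=3 at (0,1)
Step 4: ant0:(0,1)->E->(0,2) | ant1:(0,1)->E->(0,2) | ant2:(1,3)->S->(2,3)
  grid max=3 at (0,2)
Step 5: ant0:(0,2)->W->(0,1) | ant1:(0,2)->W->(0,1) | ant2:(2,3)->N->(1,3)
  grid max=5 at (0,1)
Step 6: ant0:(0,1)->E->(0,2) | ant1:(0,1)->E->(0,2) | ant2:(1,3)->S->(2,3)
  grid max=5 at (0,2)

(0,2) (0,2) (2,3)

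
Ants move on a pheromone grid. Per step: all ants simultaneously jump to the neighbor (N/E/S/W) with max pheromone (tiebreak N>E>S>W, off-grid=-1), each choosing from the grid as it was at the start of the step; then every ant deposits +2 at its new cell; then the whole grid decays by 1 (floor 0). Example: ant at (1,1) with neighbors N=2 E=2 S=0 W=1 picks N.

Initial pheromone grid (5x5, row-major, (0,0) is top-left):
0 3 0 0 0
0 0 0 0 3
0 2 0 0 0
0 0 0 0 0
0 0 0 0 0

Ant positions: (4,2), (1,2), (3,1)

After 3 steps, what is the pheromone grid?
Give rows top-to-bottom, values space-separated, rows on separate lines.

After step 1: ants at (3,2),(0,2),(2,1)
  0 2 1 0 0
  0 0 0 0 2
  0 3 0 0 0
  0 0 1 0 0
  0 0 0 0 0
After step 2: ants at (2,2),(0,1),(1,1)
  0 3 0 0 0
  0 1 0 0 1
  0 2 1 0 0
  0 0 0 0 0
  0 0 0 0 0
After step 3: ants at (2,1),(1,1),(0,1)
  0 4 0 0 0
  0 2 0 0 0
  0 3 0 0 0
  0 0 0 0 0
  0 0 0 0 0

0 4 0 0 0
0 2 0 0 0
0 3 0 0 0
0 0 0 0 0
0 0 0 0 0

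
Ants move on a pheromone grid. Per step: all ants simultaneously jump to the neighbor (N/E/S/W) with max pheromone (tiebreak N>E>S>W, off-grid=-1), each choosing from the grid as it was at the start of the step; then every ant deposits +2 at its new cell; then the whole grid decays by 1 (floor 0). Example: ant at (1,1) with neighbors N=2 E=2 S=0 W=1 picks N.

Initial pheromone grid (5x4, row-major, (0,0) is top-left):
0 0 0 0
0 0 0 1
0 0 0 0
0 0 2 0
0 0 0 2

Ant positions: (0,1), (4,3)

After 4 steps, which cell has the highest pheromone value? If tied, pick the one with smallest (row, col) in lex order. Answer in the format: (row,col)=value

Answer: (4,3)=2

Derivation:
Step 1: ant0:(0,1)->E->(0,2) | ant1:(4,3)->N->(3,3)
  grid max=1 at (0,2)
Step 2: ant0:(0,2)->E->(0,3) | ant1:(3,3)->S->(4,3)
  grid max=2 at (4,3)
Step 3: ant0:(0,3)->S->(1,3) | ant1:(4,3)->N->(3,3)
  grid max=1 at (1,3)
Step 4: ant0:(1,3)->N->(0,3) | ant1:(3,3)->S->(4,3)
  grid max=2 at (4,3)
Final grid:
  0 0 0 1
  0 0 0 0
  0 0 0 0
  0 0 0 0
  0 0 0 2
Max pheromone 2 at (4,3)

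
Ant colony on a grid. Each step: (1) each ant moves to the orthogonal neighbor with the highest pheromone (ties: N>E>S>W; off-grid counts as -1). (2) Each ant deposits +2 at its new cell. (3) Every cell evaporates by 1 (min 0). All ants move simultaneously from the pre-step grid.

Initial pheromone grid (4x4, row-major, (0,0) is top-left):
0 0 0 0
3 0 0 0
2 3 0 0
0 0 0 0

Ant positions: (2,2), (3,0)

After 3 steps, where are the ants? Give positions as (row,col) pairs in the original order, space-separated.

Step 1: ant0:(2,2)->W->(2,1) | ant1:(3,0)->N->(2,0)
  grid max=4 at (2,1)
Step 2: ant0:(2,1)->W->(2,0) | ant1:(2,0)->E->(2,1)
  grid max=5 at (2,1)
Step 3: ant0:(2,0)->E->(2,1) | ant1:(2,1)->W->(2,0)
  grid max=6 at (2,1)

(2,1) (2,0)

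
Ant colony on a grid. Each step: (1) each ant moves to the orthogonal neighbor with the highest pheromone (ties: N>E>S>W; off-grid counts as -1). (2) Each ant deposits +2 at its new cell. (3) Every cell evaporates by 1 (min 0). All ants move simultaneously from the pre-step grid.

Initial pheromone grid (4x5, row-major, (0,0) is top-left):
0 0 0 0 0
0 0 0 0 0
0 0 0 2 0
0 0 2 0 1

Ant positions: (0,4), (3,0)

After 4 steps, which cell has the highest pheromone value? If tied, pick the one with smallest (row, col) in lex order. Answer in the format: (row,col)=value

Step 1: ant0:(0,4)->S->(1,4) | ant1:(3,0)->N->(2,0)
  grid max=1 at (1,4)
Step 2: ant0:(1,4)->N->(0,4) | ant1:(2,0)->N->(1,0)
  grid max=1 at (0,4)
Step 3: ant0:(0,4)->S->(1,4) | ant1:(1,0)->N->(0,0)
  grid max=1 at (0,0)
Step 4: ant0:(1,4)->N->(0,4) | ant1:(0,0)->E->(0,1)
  grid max=1 at (0,1)
Final grid:
  0 1 0 0 1
  0 0 0 0 0
  0 0 0 0 0
  0 0 0 0 0
Max pheromone 1 at (0,1)

Answer: (0,1)=1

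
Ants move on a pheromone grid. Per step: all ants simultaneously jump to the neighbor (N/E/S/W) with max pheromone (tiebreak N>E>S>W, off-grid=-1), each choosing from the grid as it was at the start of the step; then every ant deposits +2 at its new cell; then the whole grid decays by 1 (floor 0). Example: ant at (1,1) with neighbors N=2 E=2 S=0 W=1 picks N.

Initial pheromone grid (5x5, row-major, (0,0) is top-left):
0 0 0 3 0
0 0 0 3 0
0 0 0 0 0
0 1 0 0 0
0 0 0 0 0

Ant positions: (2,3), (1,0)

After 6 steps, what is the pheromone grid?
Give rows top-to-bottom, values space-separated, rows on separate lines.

After step 1: ants at (1,3),(0,0)
  1 0 0 2 0
  0 0 0 4 0
  0 0 0 0 0
  0 0 0 0 0
  0 0 0 0 0
After step 2: ants at (0,3),(0,1)
  0 1 0 3 0
  0 0 0 3 0
  0 0 0 0 0
  0 0 0 0 0
  0 0 0 0 0
After step 3: ants at (1,3),(0,2)
  0 0 1 2 0
  0 0 0 4 0
  0 0 0 0 0
  0 0 0 0 0
  0 0 0 0 0
After step 4: ants at (0,3),(0,3)
  0 0 0 5 0
  0 0 0 3 0
  0 0 0 0 0
  0 0 0 0 0
  0 0 0 0 0
After step 5: ants at (1,3),(1,3)
  0 0 0 4 0
  0 0 0 6 0
  0 0 0 0 0
  0 0 0 0 0
  0 0 0 0 0
After step 6: ants at (0,3),(0,3)
  0 0 0 7 0
  0 0 0 5 0
  0 0 0 0 0
  0 0 0 0 0
  0 0 0 0 0

0 0 0 7 0
0 0 0 5 0
0 0 0 0 0
0 0 0 0 0
0 0 0 0 0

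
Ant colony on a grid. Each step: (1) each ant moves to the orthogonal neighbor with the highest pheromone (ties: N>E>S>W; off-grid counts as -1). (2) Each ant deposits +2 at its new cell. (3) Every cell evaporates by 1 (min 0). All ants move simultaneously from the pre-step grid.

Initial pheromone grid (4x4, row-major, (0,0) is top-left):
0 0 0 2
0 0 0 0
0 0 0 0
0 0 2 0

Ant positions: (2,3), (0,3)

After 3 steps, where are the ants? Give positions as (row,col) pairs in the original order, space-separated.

Step 1: ant0:(2,3)->N->(1,3) | ant1:(0,3)->S->(1,3)
  grid max=3 at (1,3)
Step 2: ant0:(1,3)->N->(0,3) | ant1:(1,3)->N->(0,3)
  grid max=4 at (0,3)
Step 3: ant0:(0,3)->S->(1,3) | ant1:(0,3)->S->(1,3)
  grid max=5 at (1,3)

(1,3) (1,3)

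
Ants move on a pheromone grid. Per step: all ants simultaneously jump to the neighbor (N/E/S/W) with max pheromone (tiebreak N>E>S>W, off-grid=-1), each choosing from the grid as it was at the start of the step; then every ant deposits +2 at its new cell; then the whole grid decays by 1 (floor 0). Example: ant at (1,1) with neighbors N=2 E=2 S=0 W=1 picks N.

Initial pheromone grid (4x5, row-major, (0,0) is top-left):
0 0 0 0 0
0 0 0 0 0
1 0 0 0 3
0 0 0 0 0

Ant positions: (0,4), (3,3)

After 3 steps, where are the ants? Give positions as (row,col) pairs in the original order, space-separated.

Step 1: ant0:(0,4)->S->(1,4) | ant1:(3,3)->N->(2,3)
  grid max=2 at (2,4)
Step 2: ant0:(1,4)->S->(2,4) | ant1:(2,3)->E->(2,4)
  grid max=5 at (2,4)
Step 3: ant0:(2,4)->N->(1,4) | ant1:(2,4)->N->(1,4)
  grid max=4 at (2,4)

(1,4) (1,4)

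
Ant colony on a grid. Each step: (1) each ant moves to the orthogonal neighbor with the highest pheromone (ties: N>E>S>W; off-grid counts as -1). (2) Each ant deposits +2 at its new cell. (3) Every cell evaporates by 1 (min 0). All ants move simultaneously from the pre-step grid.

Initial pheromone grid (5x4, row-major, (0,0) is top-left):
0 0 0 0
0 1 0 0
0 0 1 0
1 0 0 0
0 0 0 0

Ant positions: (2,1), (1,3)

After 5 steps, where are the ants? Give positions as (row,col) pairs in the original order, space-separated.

Step 1: ant0:(2,1)->N->(1,1) | ant1:(1,3)->N->(0,3)
  grid max=2 at (1,1)
Step 2: ant0:(1,1)->N->(0,1) | ant1:(0,3)->S->(1,3)
  grid max=1 at (0,1)
Step 3: ant0:(0,1)->S->(1,1) | ant1:(1,3)->N->(0,3)
  grid max=2 at (1,1)
Step 4: ant0:(1,1)->N->(0,1) | ant1:(0,3)->S->(1,3)
  grid max=1 at (0,1)
Step 5: ant0:(0,1)->S->(1,1) | ant1:(1,3)->N->(0,3)
  grid max=2 at (1,1)

(1,1) (0,3)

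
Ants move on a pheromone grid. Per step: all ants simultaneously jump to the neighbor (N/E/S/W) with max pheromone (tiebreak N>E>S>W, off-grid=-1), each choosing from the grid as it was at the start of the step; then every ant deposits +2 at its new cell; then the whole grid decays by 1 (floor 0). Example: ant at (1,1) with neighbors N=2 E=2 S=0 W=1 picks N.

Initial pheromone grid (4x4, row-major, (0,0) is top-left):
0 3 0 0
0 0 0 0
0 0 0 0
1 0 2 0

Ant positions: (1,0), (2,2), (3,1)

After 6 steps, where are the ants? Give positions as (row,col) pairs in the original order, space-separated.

Step 1: ant0:(1,0)->N->(0,0) | ant1:(2,2)->S->(3,2) | ant2:(3,1)->E->(3,2)
  grid max=5 at (3,2)
Step 2: ant0:(0,0)->E->(0,1) | ant1:(3,2)->N->(2,2) | ant2:(3,2)->N->(2,2)
  grid max=4 at (3,2)
Step 3: ant0:(0,1)->E->(0,2) | ant1:(2,2)->S->(3,2) | ant2:(2,2)->S->(3,2)
  grid max=7 at (3,2)
Step 4: ant0:(0,2)->W->(0,1) | ant1:(3,2)->N->(2,2) | ant2:(3,2)->N->(2,2)
  grid max=6 at (3,2)
Step 5: ant0:(0,1)->E->(0,2) | ant1:(2,2)->S->(3,2) | ant2:(2,2)->S->(3,2)
  grid max=9 at (3,2)
Step 6: ant0:(0,2)->W->(0,1) | ant1:(3,2)->N->(2,2) | ant2:(3,2)->N->(2,2)
  grid max=8 at (3,2)

(0,1) (2,2) (2,2)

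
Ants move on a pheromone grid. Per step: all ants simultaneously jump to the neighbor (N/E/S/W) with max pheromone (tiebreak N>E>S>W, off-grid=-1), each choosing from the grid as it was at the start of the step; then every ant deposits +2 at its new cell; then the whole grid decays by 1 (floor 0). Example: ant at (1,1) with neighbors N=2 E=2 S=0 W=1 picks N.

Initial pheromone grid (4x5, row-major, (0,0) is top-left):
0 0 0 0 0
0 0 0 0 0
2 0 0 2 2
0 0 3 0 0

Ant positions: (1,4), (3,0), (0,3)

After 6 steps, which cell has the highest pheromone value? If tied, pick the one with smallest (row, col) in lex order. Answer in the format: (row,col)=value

Answer: (2,3)=6

Derivation:
Step 1: ant0:(1,4)->S->(2,4) | ant1:(3,0)->N->(2,0) | ant2:(0,3)->E->(0,4)
  grid max=3 at (2,0)
Step 2: ant0:(2,4)->W->(2,3) | ant1:(2,0)->N->(1,0) | ant2:(0,4)->S->(1,4)
  grid max=2 at (2,0)
Step 3: ant0:(2,3)->E->(2,4) | ant1:(1,0)->S->(2,0) | ant2:(1,4)->S->(2,4)
  grid max=5 at (2,4)
Step 4: ant0:(2,4)->W->(2,3) | ant1:(2,0)->N->(1,0) | ant2:(2,4)->W->(2,3)
  grid max=4 at (2,3)
Step 5: ant0:(2,3)->E->(2,4) | ant1:(1,0)->S->(2,0) | ant2:(2,3)->E->(2,4)
  grid max=7 at (2,4)
Step 6: ant0:(2,4)->W->(2,3) | ant1:(2,0)->N->(1,0) | ant2:(2,4)->W->(2,3)
  grid max=6 at (2,3)
Final grid:
  0 0 0 0 0
  1 0 0 0 0
  2 0 0 6 6
  0 0 0 0 0
Max pheromone 6 at (2,3)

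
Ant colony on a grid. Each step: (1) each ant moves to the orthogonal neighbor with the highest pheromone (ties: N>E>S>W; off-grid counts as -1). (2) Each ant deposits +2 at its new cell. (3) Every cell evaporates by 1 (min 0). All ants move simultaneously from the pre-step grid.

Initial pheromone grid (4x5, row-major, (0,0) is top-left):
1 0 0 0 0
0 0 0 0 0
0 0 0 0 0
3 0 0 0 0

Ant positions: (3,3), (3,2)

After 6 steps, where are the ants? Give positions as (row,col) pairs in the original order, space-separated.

Step 1: ant0:(3,3)->N->(2,3) | ant1:(3,2)->N->(2,2)
  grid max=2 at (3,0)
Step 2: ant0:(2,3)->W->(2,2) | ant1:(2,2)->E->(2,3)
  grid max=2 at (2,2)
Step 3: ant0:(2,2)->E->(2,3) | ant1:(2,3)->W->(2,2)
  grid max=3 at (2,2)
Step 4: ant0:(2,3)->W->(2,2) | ant1:(2,2)->E->(2,3)
  grid max=4 at (2,2)
Step 5: ant0:(2,2)->E->(2,3) | ant1:(2,3)->W->(2,2)
  grid max=5 at (2,2)
Step 6: ant0:(2,3)->W->(2,2) | ant1:(2,2)->E->(2,3)
  grid max=6 at (2,2)

(2,2) (2,3)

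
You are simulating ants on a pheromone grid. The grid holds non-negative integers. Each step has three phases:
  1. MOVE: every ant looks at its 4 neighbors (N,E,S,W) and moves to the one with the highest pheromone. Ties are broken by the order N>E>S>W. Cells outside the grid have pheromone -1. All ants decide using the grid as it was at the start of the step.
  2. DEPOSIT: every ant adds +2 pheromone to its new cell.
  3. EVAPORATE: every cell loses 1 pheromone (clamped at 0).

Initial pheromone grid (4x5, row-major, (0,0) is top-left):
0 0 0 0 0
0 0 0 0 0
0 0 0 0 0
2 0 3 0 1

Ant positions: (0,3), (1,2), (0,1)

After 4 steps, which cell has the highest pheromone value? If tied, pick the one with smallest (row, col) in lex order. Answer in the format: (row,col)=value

Step 1: ant0:(0,3)->E->(0,4) | ant1:(1,2)->N->(0,2) | ant2:(0,1)->E->(0,2)
  grid max=3 at (0,2)
Step 2: ant0:(0,4)->S->(1,4) | ant1:(0,2)->E->(0,3) | ant2:(0,2)->E->(0,3)
  grid max=3 at (0,3)
Step 3: ant0:(1,4)->N->(0,4) | ant1:(0,3)->W->(0,2) | ant2:(0,3)->W->(0,2)
  grid max=5 at (0,2)
Step 4: ant0:(0,4)->W->(0,3) | ant1:(0,2)->E->(0,3) | ant2:(0,2)->E->(0,3)
  grid max=7 at (0,3)
Final grid:
  0 0 4 7 0
  0 0 0 0 0
  0 0 0 0 0
  0 0 0 0 0
Max pheromone 7 at (0,3)

Answer: (0,3)=7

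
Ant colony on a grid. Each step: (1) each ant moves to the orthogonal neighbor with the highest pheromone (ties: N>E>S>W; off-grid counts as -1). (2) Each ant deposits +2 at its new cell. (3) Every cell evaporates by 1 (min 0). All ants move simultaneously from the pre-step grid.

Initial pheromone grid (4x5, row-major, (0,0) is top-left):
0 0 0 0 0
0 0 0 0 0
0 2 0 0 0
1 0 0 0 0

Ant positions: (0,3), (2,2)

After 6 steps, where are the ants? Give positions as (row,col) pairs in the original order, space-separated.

Step 1: ant0:(0,3)->E->(0,4) | ant1:(2,2)->W->(2,1)
  grid max=3 at (2,1)
Step 2: ant0:(0,4)->S->(1,4) | ant1:(2,1)->N->(1,1)
  grid max=2 at (2,1)
Step 3: ant0:(1,4)->N->(0,4) | ant1:(1,1)->S->(2,1)
  grid max=3 at (2,1)
Step 4: ant0:(0,4)->S->(1,4) | ant1:(2,1)->N->(1,1)
  grid max=2 at (2,1)
Step 5: ant0:(1,4)->N->(0,4) | ant1:(1,1)->S->(2,1)
  grid max=3 at (2,1)
Step 6: ant0:(0,4)->S->(1,4) | ant1:(2,1)->N->(1,1)
  grid max=2 at (2,1)

(1,4) (1,1)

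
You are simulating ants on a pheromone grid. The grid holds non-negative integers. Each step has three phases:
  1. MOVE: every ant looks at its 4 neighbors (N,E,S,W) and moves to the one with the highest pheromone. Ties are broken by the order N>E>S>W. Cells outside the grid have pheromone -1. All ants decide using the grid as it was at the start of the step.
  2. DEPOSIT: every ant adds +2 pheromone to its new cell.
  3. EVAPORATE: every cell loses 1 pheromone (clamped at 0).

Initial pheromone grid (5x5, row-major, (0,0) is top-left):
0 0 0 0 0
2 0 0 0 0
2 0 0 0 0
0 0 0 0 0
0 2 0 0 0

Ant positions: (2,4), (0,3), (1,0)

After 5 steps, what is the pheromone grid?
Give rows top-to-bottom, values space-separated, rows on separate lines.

After step 1: ants at (1,4),(0,4),(2,0)
  0 0 0 0 1
  1 0 0 0 1
  3 0 0 0 0
  0 0 0 0 0
  0 1 0 0 0
After step 2: ants at (0,4),(1,4),(1,0)
  0 0 0 0 2
  2 0 0 0 2
  2 0 0 0 0
  0 0 0 0 0
  0 0 0 0 0
After step 3: ants at (1,4),(0,4),(2,0)
  0 0 0 0 3
  1 0 0 0 3
  3 0 0 0 0
  0 0 0 0 0
  0 0 0 0 0
After step 4: ants at (0,4),(1,4),(1,0)
  0 0 0 0 4
  2 0 0 0 4
  2 0 0 0 0
  0 0 0 0 0
  0 0 0 0 0
After step 5: ants at (1,4),(0,4),(2,0)
  0 0 0 0 5
  1 0 0 0 5
  3 0 0 0 0
  0 0 0 0 0
  0 0 0 0 0

0 0 0 0 5
1 0 0 0 5
3 0 0 0 0
0 0 0 0 0
0 0 0 0 0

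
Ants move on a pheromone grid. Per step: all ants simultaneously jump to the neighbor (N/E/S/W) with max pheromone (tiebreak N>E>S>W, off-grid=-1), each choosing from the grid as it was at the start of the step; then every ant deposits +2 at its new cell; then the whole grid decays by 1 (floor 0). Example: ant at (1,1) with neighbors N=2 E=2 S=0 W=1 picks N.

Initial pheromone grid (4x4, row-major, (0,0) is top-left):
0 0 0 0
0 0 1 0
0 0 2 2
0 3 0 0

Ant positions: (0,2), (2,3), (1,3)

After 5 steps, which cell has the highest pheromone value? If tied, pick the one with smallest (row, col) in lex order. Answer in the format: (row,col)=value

Answer: (2,2)=11

Derivation:
Step 1: ant0:(0,2)->S->(1,2) | ant1:(2,3)->W->(2,2) | ant2:(1,3)->S->(2,3)
  grid max=3 at (2,2)
Step 2: ant0:(1,2)->S->(2,2) | ant1:(2,2)->E->(2,3) | ant2:(2,3)->W->(2,2)
  grid max=6 at (2,2)
Step 3: ant0:(2,2)->E->(2,3) | ant1:(2,3)->W->(2,2) | ant2:(2,2)->E->(2,3)
  grid max=7 at (2,2)
Step 4: ant0:(2,3)->W->(2,2) | ant1:(2,2)->E->(2,3) | ant2:(2,3)->W->(2,2)
  grid max=10 at (2,2)
Step 5: ant0:(2,2)->E->(2,3) | ant1:(2,3)->W->(2,2) | ant2:(2,2)->E->(2,3)
  grid max=11 at (2,2)
Final grid:
  0 0 0 0
  0 0 0 0
  0 0 11 11
  0 0 0 0
Max pheromone 11 at (2,2)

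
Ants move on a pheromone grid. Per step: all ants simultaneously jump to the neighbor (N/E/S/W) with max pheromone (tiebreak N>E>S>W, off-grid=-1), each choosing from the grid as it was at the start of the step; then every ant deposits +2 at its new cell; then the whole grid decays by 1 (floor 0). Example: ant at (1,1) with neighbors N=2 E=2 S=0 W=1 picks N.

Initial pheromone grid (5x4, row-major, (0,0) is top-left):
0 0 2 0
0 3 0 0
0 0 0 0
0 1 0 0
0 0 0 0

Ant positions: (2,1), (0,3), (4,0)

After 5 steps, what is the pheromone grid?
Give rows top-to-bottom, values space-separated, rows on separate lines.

After step 1: ants at (1,1),(0,2),(3,0)
  0 0 3 0
  0 4 0 0
  0 0 0 0
  1 0 0 0
  0 0 0 0
After step 2: ants at (0,1),(0,3),(2,0)
  0 1 2 1
  0 3 0 0
  1 0 0 0
  0 0 0 0
  0 0 0 0
After step 3: ants at (1,1),(0,2),(1,0)
  0 0 3 0
  1 4 0 0
  0 0 0 0
  0 0 0 0
  0 0 0 0
After step 4: ants at (1,0),(0,3),(1,1)
  0 0 2 1
  2 5 0 0
  0 0 0 0
  0 0 0 0
  0 0 0 0
After step 5: ants at (1,1),(0,2),(1,0)
  0 0 3 0
  3 6 0 0
  0 0 0 0
  0 0 0 0
  0 0 0 0

0 0 3 0
3 6 0 0
0 0 0 0
0 0 0 0
0 0 0 0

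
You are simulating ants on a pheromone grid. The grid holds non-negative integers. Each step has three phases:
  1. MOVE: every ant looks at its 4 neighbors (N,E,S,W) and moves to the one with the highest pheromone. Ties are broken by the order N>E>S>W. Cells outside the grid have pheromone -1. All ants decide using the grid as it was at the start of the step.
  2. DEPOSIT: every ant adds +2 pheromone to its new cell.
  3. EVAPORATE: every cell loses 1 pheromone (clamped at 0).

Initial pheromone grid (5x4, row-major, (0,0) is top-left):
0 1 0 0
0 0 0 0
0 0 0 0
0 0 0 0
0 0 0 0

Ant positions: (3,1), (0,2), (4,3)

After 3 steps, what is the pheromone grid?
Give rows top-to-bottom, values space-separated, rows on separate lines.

After step 1: ants at (2,1),(0,1),(3,3)
  0 2 0 0
  0 0 0 0
  0 1 0 0
  0 0 0 1
  0 0 0 0
After step 2: ants at (1,1),(0,2),(2,3)
  0 1 1 0
  0 1 0 0
  0 0 0 1
  0 0 0 0
  0 0 0 0
After step 3: ants at (0,1),(0,1),(1,3)
  0 4 0 0
  0 0 0 1
  0 0 0 0
  0 0 0 0
  0 0 0 0

0 4 0 0
0 0 0 1
0 0 0 0
0 0 0 0
0 0 0 0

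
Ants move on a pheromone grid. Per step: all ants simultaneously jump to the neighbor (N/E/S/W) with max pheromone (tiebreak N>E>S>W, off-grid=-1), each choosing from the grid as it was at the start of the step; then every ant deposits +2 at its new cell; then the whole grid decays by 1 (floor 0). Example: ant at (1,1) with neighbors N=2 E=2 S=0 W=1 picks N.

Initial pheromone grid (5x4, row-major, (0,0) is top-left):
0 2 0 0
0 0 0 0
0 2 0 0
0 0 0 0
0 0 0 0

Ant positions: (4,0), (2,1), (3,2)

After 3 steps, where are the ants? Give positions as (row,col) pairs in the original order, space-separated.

Step 1: ant0:(4,0)->N->(3,0) | ant1:(2,1)->N->(1,1) | ant2:(3,2)->N->(2,2)
  grid max=1 at (0,1)
Step 2: ant0:(3,0)->N->(2,0) | ant1:(1,1)->N->(0,1) | ant2:(2,2)->W->(2,1)
  grid max=2 at (0,1)
Step 3: ant0:(2,0)->E->(2,1) | ant1:(0,1)->E->(0,2) | ant2:(2,1)->W->(2,0)
  grid max=3 at (2,1)

(2,1) (0,2) (2,0)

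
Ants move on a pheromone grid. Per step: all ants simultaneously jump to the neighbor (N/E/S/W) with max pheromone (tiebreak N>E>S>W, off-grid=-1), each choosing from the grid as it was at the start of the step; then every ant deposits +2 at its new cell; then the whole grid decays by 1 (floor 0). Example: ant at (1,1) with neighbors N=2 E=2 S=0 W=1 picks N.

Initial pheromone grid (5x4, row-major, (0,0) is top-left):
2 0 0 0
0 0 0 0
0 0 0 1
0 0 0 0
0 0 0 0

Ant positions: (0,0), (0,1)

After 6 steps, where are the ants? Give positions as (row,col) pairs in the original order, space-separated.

Step 1: ant0:(0,0)->E->(0,1) | ant1:(0,1)->W->(0,0)
  grid max=3 at (0,0)
Step 2: ant0:(0,1)->W->(0,0) | ant1:(0,0)->E->(0,1)
  grid max=4 at (0,0)
Step 3: ant0:(0,0)->E->(0,1) | ant1:(0,1)->W->(0,0)
  grid max=5 at (0,0)
Step 4: ant0:(0,1)->W->(0,0) | ant1:(0,0)->E->(0,1)
  grid max=6 at (0,0)
Step 5: ant0:(0,0)->E->(0,1) | ant1:(0,1)->W->(0,0)
  grid max=7 at (0,0)
Step 6: ant0:(0,1)->W->(0,0) | ant1:(0,0)->E->(0,1)
  grid max=8 at (0,0)

(0,0) (0,1)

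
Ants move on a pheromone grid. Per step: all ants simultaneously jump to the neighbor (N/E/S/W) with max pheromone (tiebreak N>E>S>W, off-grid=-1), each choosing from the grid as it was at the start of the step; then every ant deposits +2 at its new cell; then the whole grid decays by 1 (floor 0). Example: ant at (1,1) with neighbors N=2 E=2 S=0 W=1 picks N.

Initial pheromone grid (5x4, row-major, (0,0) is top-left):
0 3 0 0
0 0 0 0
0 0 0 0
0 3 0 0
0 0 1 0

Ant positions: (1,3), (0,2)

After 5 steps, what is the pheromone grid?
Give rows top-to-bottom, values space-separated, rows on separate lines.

After step 1: ants at (0,3),(0,1)
  0 4 0 1
  0 0 0 0
  0 0 0 0
  0 2 0 0
  0 0 0 0
After step 2: ants at (1,3),(0,2)
  0 3 1 0
  0 0 0 1
  0 0 0 0
  0 1 0 0
  0 0 0 0
After step 3: ants at (0,3),(0,1)
  0 4 0 1
  0 0 0 0
  0 0 0 0
  0 0 0 0
  0 0 0 0
After step 4: ants at (1,3),(0,2)
  0 3 1 0
  0 0 0 1
  0 0 0 0
  0 0 0 0
  0 0 0 0
After step 5: ants at (0,3),(0,1)
  0 4 0 1
  0 0 0 0
  0 0 0 0
  0 0 0 0
  0 0 0 0

0 4 0 1
0 0 0 0
0 0 0 0
0 0 0 0
0 0 0 0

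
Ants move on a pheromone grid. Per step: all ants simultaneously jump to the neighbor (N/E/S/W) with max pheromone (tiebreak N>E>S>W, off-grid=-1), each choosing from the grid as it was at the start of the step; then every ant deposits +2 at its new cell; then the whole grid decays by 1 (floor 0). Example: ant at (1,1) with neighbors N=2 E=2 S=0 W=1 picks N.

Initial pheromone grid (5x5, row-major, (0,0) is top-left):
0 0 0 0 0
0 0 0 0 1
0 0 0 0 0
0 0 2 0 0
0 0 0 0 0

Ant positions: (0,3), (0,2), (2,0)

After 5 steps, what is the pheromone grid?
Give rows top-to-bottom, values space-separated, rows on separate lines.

After step 1: ants at (0,4),(0,3),(1,0)
  0 0 0 1 1
  1 0 0 0 0
  0 0 0 0 0
  0 0 1 0 0
  0 0 0 0 0
After step 2: ants at (0,3),(0,4),(0,0)
  1 0 0 2 2
  0 0 0 0 0
  0 0 0 0 0
  0 0 0 0 0
  0 0 0 0 0
After step 3: ants at (0,4),(0,3),(0,1)
  0 1 0 3 3
  0 0 0 0 0
  0 0 0 0 0
  0 0 0 0 0
  0 0 0 0 0
After step 4: ants at (0,3),(0,4),(0,2)
  0 0 1 4 4
  0 0 0 0 0
  0 0 0 0 0
  0 0 0 0 0
  0 0 0 0 0
After step 5: ants at (0,4),(0,3),(0,3)
  0 0 0 7 5
  0 0 0 0 0
  0 0 0 0 0
  0 0 0 0 0
  0 0 0 0 0

0 0 0 7 5
0 0 0 0 0
0 0 0 0 0
0 0 0 0 0
0 0 0 0 0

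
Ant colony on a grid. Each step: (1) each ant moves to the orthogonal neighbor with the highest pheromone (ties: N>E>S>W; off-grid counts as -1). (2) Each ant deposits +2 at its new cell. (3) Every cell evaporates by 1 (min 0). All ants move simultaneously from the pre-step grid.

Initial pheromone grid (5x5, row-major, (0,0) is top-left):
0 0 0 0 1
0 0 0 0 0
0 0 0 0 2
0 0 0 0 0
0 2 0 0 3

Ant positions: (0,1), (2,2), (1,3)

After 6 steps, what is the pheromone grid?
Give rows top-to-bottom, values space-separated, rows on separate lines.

After step 1: ants at (0,2),(1,2),(0,3)
  0 0 1 1 0
  0 0 1 0 0
  0 0 0 0 1
  0 0 0 0 0
  0 1 0 0 2
After step 2: ants at (0,3),(0,2),(0,2)
  0 0 4 2 0
  0 0 0 0 0
  0 0 0 0 0
  0 0 0 0 0
  0 0 0 0 1
After step 3: ants at (0,2),(0,3),(0,3)
  0 0 5 5 0
  0 0 0 0 0
  0 0 0 0 0
  0 0 0 0 0
  0 0 0 0 0
After step 4: ants at (0,3),(0,2),(0,2)
  0 0 8 6 0
  0 0 0 0 0
  0 0 0 0 0
  0 0 0 0 0
  0 0 0 0 0
After step 5: ants at (0,2),(0,3),(0,3)
  0 0 9 9 0
  0 0 0 0 0
  0 0 0 0 0
  0 0 0 0 0
  0 0 0 0 0
After step 6: ants at (0,3),(0,2),(0,2)
  0 0 12 10 0
  0 0 0 0 0
  0 0 0 0 0
  0 0 0 0 0
  0 0 0 0 0

0 0 12 10 0
0 0 0 0 0
0 0 0 0 0
0 0 0 0 0
0 0 0 0 0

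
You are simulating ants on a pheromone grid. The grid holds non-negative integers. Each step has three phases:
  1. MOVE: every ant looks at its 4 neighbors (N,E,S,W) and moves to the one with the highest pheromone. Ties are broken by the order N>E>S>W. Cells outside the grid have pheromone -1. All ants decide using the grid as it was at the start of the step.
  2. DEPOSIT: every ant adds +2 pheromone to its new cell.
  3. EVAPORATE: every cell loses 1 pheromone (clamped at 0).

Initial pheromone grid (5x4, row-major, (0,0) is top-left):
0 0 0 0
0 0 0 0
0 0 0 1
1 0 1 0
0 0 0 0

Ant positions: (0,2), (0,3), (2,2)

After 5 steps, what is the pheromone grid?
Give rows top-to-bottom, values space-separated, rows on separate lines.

After step 1: ants at (0,3),(1,3),(2,3)
  0 0 0 1
  0 0 0 1
  0 0 0 2
  0 0 0 0
  0 0 0 0
After step 2: ants at (1,3),(2,3),(1,3)
  0 0 0 0
  0 0 0 4
  0 0 0 3
  0 0 0 0
  0 0 0 0
After step 3: ants at (2,3),(1,3),(2,3)
  0 0 0 0
  0 0 0 5
  0 0 0 6
  0 0 0 0
  0 0 0 0
After step 4: ants at (1,3),(2,3),(1,3)
  0 0 0 0
  0 0 0 8
  0 0 0 7
  0 0 0 0
  0 0 0 0
After step 5: ants at (2,3),(1,3),(2,3)
  0 0 0 0
  0 0 0 9
  0 0 0 10
  0 0 0 0
  0 0 0 0

0 0 0 0
0 0 0 9
0 0 0 10
0 0 0 0
0 0 0 0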